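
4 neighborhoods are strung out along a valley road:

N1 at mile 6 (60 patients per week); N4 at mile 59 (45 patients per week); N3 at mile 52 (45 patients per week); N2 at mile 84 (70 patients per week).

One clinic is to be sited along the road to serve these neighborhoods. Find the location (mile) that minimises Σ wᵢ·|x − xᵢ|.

x = 59

For a sum of weighted absolute distances on a line, the optimum is the weighted median (not the mean). Total weight W = 220; half-weight = 110.
Sort by position and accumulate weight:
  mile 6 (N1, w=60) → cum 60
  mile 52 (N3, w=45) → cum 105
  mile 59 (N4, w=45) → cum 150  ≥ 110 → median here
  mile 84 (N2, w=70) → cum 220
Optimal location: mile 59.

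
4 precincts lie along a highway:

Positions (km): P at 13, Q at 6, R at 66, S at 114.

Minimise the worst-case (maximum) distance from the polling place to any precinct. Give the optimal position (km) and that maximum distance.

The 1-center on a line is the midpoint of the two extreme points: leftmost at 6, rightmost at 114.
Optimal location = (6 + 114)/2 = 60; maximum distance = (114 − 6)/2 = 54.

location 60, max distance 54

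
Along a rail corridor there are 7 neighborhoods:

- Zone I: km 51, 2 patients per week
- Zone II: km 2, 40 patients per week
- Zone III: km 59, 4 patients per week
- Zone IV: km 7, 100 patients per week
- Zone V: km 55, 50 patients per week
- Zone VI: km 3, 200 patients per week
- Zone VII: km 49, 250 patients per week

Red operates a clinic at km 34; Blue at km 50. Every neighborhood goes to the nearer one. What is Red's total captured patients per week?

The indifferent point is the midpoint (34+50)/2 = 42; neighborhoods left of it (closer to Red at 34) go to Red, those right go to Blue.
  Zone II at 2 (w=40) → Red
  Zone VI at 3 (w=200) → Red
  Zone IV at 7 (w=100) → Red
  Zone VII at 49 (w=250) → Blue
  Zone I at 51 (w=2) → Blue
  Zone V at 55 (w=50) → Blue
  Zone III at 59 (w=4) → Blue
Red captures 340; Blue captures 306.

340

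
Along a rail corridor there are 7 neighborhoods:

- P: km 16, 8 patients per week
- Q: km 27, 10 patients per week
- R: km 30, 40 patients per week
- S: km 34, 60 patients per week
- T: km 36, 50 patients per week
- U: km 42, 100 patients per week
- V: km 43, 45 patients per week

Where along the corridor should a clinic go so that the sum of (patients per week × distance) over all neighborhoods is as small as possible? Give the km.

For a sum of weighted absolute distances on a line, the optimum is the weighted median (not the mean). Total weight W = 313; half-weight = 156.5.
Sort by position and accumulate weight:
  km 16 (P, w=8) → cum 8
  km 27 (Q, w=10) → cum 18
  km 30 (R, w=40) → cum 58
  km 34 (S, w=60) → cum 118
  km 36 (T, w=50) → cum 168  ≥ 156.5 → median here
  km 42 (U, w=100) → cum 268
  km 43 (V, w=45) → cum 313
Optimal location: km 36.

x = 36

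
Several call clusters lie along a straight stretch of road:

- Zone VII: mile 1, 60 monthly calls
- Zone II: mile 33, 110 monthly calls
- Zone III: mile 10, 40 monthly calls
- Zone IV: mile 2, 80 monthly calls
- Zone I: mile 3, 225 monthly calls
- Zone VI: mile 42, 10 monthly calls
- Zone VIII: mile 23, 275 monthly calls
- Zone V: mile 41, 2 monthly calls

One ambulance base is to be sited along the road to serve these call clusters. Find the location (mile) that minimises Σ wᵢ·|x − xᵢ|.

For a sum of weighted absolute distances on a line, the optimum is the weighted median (not the mean). Total weight W = 802; half-weight = 401.
Sort by position and accumulate weight:
  mile 1 (Zone VII, w=60) → cum 60
  mile 2 (Zone IV, w=80) → cum 140
  mile 3 (Zone I, w=225) → cum 365
  mile 10 (Zone III, w=40) → cum 405  ≥ 401 → median here
  mile 23 (Zone VIII, w=275) → cum 680
  mile 33 (Zone II, w=110) → cum 790
  mile 41 (Zone V, w=2) → cum 792
  mile 42 (Zone VI, w=10) → cum 802
Optimal location: mile 10.

x = 10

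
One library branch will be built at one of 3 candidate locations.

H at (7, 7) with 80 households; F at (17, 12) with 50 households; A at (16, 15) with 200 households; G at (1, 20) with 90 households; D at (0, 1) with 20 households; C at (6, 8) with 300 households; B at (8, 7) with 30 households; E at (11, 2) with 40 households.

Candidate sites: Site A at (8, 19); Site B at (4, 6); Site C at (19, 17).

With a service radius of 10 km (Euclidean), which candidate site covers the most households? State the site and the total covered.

Coverage radius r = 10 km; a point is covered iff (Δx)²+(Δy)² ≤ 10² = 100.
  Site A (8, 19): covers {A, G} → 290
  Site B (4, 6): covers {H, D, C, B, E} → 470
  Site C (19, 17): covers {F, A} → 250
Maximum coverage at Site B: 470 households.

Site B, covering 470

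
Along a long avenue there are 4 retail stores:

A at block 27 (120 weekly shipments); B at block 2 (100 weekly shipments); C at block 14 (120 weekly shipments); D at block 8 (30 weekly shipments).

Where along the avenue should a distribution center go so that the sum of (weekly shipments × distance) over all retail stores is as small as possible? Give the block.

x = 14

For a sum of weighted absolute distances on a line, the optimum is the weighted median (not the mean). Total weight W = 370; half-weight = 185.
Sort by position and accumulate weight:
  block 2 (B, w=100) → cum 100
  block 8 (D, w=30) → cum 130
  block 14 (C, w=120) → cum 250  ≥ 185 → median here
  block 27 (A, w=120) → cum 370
Optimal location: block 14.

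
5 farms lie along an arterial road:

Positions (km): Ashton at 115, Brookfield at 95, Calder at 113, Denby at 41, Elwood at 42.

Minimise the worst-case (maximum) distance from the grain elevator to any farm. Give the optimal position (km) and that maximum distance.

location 78, max distance 37

The 1-center on a line is the midpoint of the two extreme points: leftmost at 41, rightmost at 115.
Optimal location = (41 + 115)/2 = 78; maximum distance = (115 − 41)/2 = 37.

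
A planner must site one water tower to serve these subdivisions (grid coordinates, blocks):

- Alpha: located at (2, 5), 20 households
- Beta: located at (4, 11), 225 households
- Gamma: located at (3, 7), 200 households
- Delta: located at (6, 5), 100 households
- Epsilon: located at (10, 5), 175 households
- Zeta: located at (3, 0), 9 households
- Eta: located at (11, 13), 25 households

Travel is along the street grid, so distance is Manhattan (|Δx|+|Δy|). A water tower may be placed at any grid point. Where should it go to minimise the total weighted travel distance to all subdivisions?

(4, 7)

Manhattan distance separates: Σwᵢ(|x−xᵢ|+|y−yᵢ|) = Σwᵢ|x−xᵢ| + Σwᵢ|y−yᵢ|, so x and y are optimised independently as 1-D weighted medians.
Total weight W = 754; half = 377.
x-coordinate, sorted with cumulative weight:
  x=2 (Alpha, w=20) cum 20
  x=3 (Gamma, w=200) cum 220
  x=3 (Zeta, w=9) cum 229
  x=4 (Beta, w=225) cum 454  ← median
  x=6 (Delta, w=100) cum 554
  x=10 (Epsilon, w=175) cum 729
  x=11 (Eta, w=25) cum 754
⇒ x* = 4
y-coordinate, sorted with cumulative weight:
  y=0 (Zeta, w=9) cum 9
  y=5 (Alpha, w=20) cum 29
  y=5 (Delta, w=100) cum 129
  y=5 (Epsilon, w=175) cum 304
  y=7 (Gamma, w=200) cum 504  ← median
  y=11 (Beta, w=225) cum 729
  y=13 (Eta, w=25) cum 754
⇒ y* = 7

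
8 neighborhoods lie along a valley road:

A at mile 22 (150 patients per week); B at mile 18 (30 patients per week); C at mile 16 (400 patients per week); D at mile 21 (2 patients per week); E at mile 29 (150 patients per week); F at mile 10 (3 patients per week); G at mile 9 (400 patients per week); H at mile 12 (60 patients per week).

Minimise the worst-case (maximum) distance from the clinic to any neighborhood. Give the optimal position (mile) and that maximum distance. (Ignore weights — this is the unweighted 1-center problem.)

location 19, max distance 10

The 1-center on a line is the midpoint of the two extreme points: leftmost at 9, rightmost at 29.
Optimal location = (9 + 29)/2 = 19; maximum distance = (29 − 9)/2 = 10.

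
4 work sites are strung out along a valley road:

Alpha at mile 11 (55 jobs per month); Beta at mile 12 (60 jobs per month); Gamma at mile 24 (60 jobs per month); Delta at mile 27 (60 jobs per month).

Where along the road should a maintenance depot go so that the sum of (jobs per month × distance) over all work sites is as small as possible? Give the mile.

x = 24

For a sum of weighted absolute distances on a line, the optimum is the weighted median (not the mean). Total weight W = 235; half-weight = 117.5.
Sort by position and accumulate weight:
  mile 11 (Alpha, w=55) → cum 55
  mile 12 (Beta, w=60) → cum 115
  mile 24 (Gamma, w=60) → cum 175  ≥ 117.5 → median here
  mile 27 (Delta, w=60) → cum 235
Optimal location: mile 24.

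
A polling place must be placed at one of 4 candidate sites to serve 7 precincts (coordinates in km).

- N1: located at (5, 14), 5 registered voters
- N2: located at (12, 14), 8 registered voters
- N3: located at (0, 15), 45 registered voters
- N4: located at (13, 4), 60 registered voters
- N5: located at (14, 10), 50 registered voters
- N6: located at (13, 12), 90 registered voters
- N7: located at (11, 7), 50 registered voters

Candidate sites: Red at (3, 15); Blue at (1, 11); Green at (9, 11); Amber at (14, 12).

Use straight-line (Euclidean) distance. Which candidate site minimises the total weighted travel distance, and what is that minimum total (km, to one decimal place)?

Total weighted distance at each candidate:
  Red (3, 15): total = 3220.1
  Blue (1, 11): total = 3409.5
  Green (9, 11): total = 1835.5
  Amber (14, 12): total = 1678.3
Minimum is at Amber with total 1678.3 km.

Amber, total 1678.3 km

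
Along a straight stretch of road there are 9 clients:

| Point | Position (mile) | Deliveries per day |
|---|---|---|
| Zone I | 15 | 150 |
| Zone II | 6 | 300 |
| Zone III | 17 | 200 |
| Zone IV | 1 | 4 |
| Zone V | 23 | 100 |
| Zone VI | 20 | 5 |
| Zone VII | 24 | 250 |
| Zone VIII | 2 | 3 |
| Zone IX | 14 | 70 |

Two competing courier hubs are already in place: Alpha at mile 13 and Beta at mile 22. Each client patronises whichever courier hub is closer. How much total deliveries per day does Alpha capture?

The indifferent point is the midpoint (13+22)/2 = 17.5; clients left of it (closer to Alpha at 13) go to Alpha, those right go to Beta.
  Zone IV at 1 (w=4) → Alpha
  Zone VIII at 2 (w=3) → Alpha
  Zone II at 6 (w=300) → Alpha
  Zone IX at 14 (w=70) → Alpha
  Zone I at 15 (w=150) → Alpha
  Zone III at 17 (w=200) → Alpha
  Zone VI at 20 (w=5) → Beta
  Zone V at 23 (w=100) → Beta
  Zone VII at 24 (w=250) → Beta
Alpha captures 727; Beta captures 355.

727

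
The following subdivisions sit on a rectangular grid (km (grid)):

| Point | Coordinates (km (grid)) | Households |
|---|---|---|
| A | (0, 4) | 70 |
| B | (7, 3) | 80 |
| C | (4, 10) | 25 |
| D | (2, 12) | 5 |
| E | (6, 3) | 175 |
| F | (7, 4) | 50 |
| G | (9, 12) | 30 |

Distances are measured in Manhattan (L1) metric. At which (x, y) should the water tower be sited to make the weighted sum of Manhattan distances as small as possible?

Manhattan distance separates: Σwᵢ(|x−xᵢ|+|y−yᵢ|) = Σwᵢ|x−xᵢ| + Σwᵢ|y−yᵢ|, so x and y are optimised independently as 1-D weighted medians.
Total weight W = 435; half = 217.5.
x-coordinate, sorted with cumulative weight:
  x=0 (A, w=70) cum 70
  x=2 (D, w=5) cum 75
  x=4 (C, w=25) cum 100
  x=6 (E, w=175) cum 275  ← median
  x=7 (B, w=80) cum 355
  x=7 (F, w=50) cum 405
  x=9 (G, w=30) cum 435
⇒ x* = 6
y-coordinate, sorted with cumulative weight:
  y=3 (B, w=80) cum 80
  y=3 (E, w=175) cum 255  ← median
  y=4 (A, w=70) cum 325
  y=4 (F, w=50) cum 375
  y=10 (C, w=25) cum 400
  y=12 (D, w=5) cum 405
  y=12 (G, w=30) cum 435
⇒ y* = 3

(6, 3)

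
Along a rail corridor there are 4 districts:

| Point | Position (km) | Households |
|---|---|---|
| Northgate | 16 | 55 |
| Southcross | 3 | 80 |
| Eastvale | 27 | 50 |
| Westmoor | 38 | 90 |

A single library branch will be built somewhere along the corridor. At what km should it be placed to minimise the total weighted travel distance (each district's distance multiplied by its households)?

x = 27

For a sum of weighted absolute distances on a line, the optimum is the weighted median (not the mean). Total weight W = 275; half-weight = 137.5.
Sort by position and accumulate weight:
  km 3 (Southcross, w=80) → cum 80
  km 16 (Northgate, w=55) → cum 135
  km 27 (Eastvale, w=50) → cum 185  ≥ 137.5 → median here
  km 38 (Westmoor, w=90) → cum 275
Optimal location: km 27.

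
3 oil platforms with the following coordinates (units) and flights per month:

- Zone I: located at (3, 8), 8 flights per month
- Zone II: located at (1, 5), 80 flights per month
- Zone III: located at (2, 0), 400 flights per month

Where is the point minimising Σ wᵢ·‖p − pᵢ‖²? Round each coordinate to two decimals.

The minimiser of Σwᵢ‖p−pᵢ‖² is the weighted centroid p* = (Σwᵢpᵢ)/(Σwᵢ).
Σwᵢ = 488.
Σwᵢxᵢ = 8·3 + 80·1 + 400·2 = 904.
Σwᵢyᵢ = 8·8 + 80·5 + 400·0 = 464.
x* = 904/488 = 1.85, y* = 464/488 = 0.95.

(1.85, 0.95)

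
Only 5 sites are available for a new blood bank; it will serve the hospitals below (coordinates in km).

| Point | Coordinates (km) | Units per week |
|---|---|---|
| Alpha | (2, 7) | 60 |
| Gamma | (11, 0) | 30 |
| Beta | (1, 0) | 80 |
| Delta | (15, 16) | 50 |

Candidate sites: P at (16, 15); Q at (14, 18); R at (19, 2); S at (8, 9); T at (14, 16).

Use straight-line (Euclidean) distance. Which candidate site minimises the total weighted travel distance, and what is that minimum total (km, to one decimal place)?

S, total 2071.2 km

Total weighted distance at each candidate:
  P (16, 15): total = 3209.6
  Q (14, 18): total = 3412.3
  R (19, 2): total = 3487.5
  S (8, 9): total = 2071.2
  T (14, 16): total = 3087.6
Minimum is at S with total 2071.2 km.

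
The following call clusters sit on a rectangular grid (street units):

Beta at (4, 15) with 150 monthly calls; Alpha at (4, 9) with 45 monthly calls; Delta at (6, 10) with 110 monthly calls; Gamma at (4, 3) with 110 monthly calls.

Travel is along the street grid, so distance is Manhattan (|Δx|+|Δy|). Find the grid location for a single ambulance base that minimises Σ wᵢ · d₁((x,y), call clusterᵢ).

Manhattan distance separates: Σwᵢ(|x−xᵢ|+|y−yᵢ|) = Σwᵢ|x−xᵢ| + Σwᵢ|y−yᵢ|, so x and y are optimised independently as 1-D weighted medians.
Total weight W = 415; half = 207.5.
x-coordinate, sorted with cumulative weight:
  x=4 (Beta, w=150) cum 150
  x=4 (Alpha, w=45) cum 195
  x=4 (Gamma, w=110) cum 305  ← median
  x=6 (Delta, w=110) cum 415
⇒ x* = 4
y-coordinate, sorted with cumulative weight:
  y=3 (Gamma, w=110) cum 110
  y=9 (Alpha, w=45) cum 155
  y=10 (Delta, w=110) cum 265  ← median
  y=15 (Beta, w=150) cum 415
⇒ y* = 10

(4, 10)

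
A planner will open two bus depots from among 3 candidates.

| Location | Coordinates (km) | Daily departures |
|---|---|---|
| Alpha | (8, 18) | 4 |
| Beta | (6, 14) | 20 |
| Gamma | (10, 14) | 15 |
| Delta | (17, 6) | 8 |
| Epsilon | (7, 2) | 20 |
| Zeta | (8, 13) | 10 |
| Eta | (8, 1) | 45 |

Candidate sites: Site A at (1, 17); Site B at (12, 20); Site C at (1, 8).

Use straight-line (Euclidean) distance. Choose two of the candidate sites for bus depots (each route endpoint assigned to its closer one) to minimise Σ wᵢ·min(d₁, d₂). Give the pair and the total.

{Site B, Site C}, total 1083.7

Evaluate every pair (each demand assigned to the nearer of the two):
  {Site B, Site C}: total = 1083.7
  {Site A, Site C}: total = 1112.0
  {Site A, Site B}: total = 1537.9
Best pair: {Site B, Site C} with total 1083.7.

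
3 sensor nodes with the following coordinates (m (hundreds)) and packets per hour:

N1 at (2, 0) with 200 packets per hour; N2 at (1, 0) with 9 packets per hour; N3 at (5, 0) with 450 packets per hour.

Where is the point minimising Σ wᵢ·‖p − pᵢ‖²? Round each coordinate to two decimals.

(4.03, 0.00)

The minimiser of Σwᵢ‖p−pᵢ‖² is the weighted centroid p* = (Σwᵢpᵢ)/(Σwᵢ).
Σwᵢ = 659.
Σwᵢxᵢ = 200·2 + 9·1 + 450·5 = 2659.
Σwᵢyᵢ = 200·0 + 9·0 + 450·0 = 0.
x* = 2659/659 = 4.03, y* = 0/659 = 0.00.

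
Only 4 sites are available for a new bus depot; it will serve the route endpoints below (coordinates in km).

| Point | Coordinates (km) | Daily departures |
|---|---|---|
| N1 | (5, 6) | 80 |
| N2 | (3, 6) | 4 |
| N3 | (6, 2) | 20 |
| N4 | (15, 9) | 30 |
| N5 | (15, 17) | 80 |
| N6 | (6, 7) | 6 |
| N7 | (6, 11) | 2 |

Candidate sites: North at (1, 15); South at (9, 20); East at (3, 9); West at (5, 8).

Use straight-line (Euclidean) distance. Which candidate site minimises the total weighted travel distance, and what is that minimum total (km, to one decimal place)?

West, total 1685.6 km

Total weighted distance at each candidate:
  North (1, 15): total = 2761.1
  South (9, 20): total = 2602.3
  East (3, 9): total = 1995.4
  West (5, 8): total = 1685.6
Minimum is at West with total 1685.6 km.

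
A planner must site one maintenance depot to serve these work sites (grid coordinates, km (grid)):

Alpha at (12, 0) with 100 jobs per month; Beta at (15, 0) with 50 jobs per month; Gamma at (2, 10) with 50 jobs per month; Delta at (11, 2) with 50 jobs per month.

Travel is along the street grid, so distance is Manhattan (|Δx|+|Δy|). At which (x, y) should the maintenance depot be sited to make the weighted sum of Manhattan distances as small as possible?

Manhattan distance separates: Σwᵢ(|x−xᵢ|+|y−yᵢ|) = Σwᵢ|x−xᵢ| + Σwᵢ|y−yᵢ|, so x and y are optimised independently as 1-D weighted medians.
Total weight W = 250; half = 125.
x-coordinate, sorted with cumulative weight:
  x=2 (Gamma, w=50) cum 50
  x=11 (Delta, w=50) cum 100
  x=12 (Alpha, w=100) cum 200  ← median
  x=15 (Beta, w=50) cum 250
⇒ x* = 12
y-coordinate, sorted with cumulative weight:
  y=0 (Alpha, w=100) cum 100
  y=0 (Beta, w=50) cum 150  ← median
  y=2 (Delta, w=50) cum 200
  y=10 (Gamma, w=50) cum 250
⇒ y* = 0

(12, 0)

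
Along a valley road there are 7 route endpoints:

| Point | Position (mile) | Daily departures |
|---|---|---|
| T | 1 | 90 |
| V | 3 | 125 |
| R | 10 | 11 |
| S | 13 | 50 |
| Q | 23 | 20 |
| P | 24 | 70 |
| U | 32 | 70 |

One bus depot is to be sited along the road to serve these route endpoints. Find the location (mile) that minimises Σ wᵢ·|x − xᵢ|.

x = 10

For a sum of weighted absolute distances on a line, the optimum is the weighted median (not the mean). Total weight W = 436; half-weight = 218.
Sort by position and accumulate weight:
  mile 1 (T, w=90) → cum 90
  mile 3 (V, w=125) → cum 215
  mile 10 (R, w=11) → cum 226  ≥ 218 → median here
  mile 13 (S, w=50) → cum 276
  mile 23 (Q, w=20) → cum 296
  mile 24 (P, w=70) → cum 366
  mile 32 (U, w=70) → cum 436
Optimal location: mile 10.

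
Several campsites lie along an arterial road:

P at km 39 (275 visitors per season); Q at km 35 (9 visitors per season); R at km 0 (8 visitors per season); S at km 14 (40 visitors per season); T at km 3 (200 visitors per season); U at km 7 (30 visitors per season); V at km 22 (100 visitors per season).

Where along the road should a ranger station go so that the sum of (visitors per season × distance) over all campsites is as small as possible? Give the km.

For a sum of weighted absolute distances on a line, the optimum is the weighted median (not the mean). Total weight W = 662; half-weight = 331.
Sort by position and accumulate weight:
  km 0 (R, w=8) → cum 8
  km 3 (T, w=200) → cum 208
  km 7 (U, w=30) → cum 238
  km 14 (S, w=40) → cum 278
  km 22 (V, w=100) → cum 378  ≥ 331 → median here
  km 35 (Q, w=9) → cum 387
  km 39 (P, w=275) → cum 662
Optimal location: km 22.

x = 22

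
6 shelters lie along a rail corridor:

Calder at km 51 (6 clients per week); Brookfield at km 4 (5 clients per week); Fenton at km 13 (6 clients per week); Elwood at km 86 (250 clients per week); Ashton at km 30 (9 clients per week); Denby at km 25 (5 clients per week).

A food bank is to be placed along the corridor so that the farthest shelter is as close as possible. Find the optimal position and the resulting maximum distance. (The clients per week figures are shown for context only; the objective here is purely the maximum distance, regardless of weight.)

location 45, max distance 41

The 1-center on a line is the midpoint of the two extreme points: leftmost at 4, rightmost at 86.
Optimal location = (4 + 86)/2 = 45; maximum distance = (86 − 4)/2 = 41.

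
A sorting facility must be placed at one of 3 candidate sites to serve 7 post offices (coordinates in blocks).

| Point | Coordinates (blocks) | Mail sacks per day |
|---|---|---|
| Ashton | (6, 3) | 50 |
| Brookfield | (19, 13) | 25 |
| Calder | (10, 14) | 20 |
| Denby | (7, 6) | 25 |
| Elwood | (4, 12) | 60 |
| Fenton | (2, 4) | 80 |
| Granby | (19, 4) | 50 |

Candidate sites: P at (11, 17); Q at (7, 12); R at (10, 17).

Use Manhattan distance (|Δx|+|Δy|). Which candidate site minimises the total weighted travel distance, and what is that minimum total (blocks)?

Q, total 3295 blocks

Total weighted distance at each candidate:
  P (11, 17): total = 5235
  Q (7, 12): total = 3295
  R (10, 17): total = 5075
Minimum is at Q with total 3295 blocks.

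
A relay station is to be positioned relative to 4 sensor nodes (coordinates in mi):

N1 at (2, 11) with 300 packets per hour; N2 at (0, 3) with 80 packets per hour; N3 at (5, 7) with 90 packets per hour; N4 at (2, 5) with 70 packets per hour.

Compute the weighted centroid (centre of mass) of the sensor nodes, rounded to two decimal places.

The minimiser of Σwᵢ‖p−pᵢ‖² is the weighted centroid p* = (Σwᵢpᵢ)/(Σwᵢ).
Σwᵢ = 540.
Σwᵢxᵢ = 300·2 + 80·0 + 90·5 + 70·2 = 1190.
Σwᵢyᵢ = 300·11 + 80·3 + 90·7 + 70·5 = 4520.
x* = 1190/540 = 2.20, y* = 4520/540 = 8.37.

(2.20, 8.37)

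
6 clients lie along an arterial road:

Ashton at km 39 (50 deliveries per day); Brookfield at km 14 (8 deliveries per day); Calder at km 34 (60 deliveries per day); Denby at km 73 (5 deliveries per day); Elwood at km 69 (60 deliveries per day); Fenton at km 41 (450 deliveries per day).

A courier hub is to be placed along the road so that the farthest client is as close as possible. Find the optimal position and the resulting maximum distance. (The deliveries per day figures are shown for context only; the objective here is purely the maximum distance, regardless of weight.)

location 43.5, max distance 29.5

The 1-center on a line is the midpoint of the two extreme points: leftmost at 14, rightmost at 73.
Optimal location = (14 + 73)/2 = 43.5; maximum distance = (73 − 14)/2 = 29.5.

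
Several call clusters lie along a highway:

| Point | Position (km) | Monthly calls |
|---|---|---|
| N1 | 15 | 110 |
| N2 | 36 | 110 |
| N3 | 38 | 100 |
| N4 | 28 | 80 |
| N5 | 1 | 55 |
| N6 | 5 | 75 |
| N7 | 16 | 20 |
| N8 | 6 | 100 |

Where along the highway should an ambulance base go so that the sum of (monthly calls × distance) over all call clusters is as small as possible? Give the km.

For a sum of weighted absolute distances on a line, the optimum is the weighted median (not the mean). Total weight W = 650; half-weight = 325.
Sort by position and accumulate weight:
  km 1 (N5, w=55) → cum 55
  km 5 (N6, w=75) → cum 130
  km 6 (N8, w=100) → cum 230
  km 15 (N1, w=110) → cum 340  ≥ 325 → median here
  km 16 (N7, w=20) → cum 360
  km 28 (N4, w=80) → cum 440
  km 36 (N2, w=110) → cum 550
  km 38 (N3, w=100) → cum 650
Optimal location: km 15.

x = 15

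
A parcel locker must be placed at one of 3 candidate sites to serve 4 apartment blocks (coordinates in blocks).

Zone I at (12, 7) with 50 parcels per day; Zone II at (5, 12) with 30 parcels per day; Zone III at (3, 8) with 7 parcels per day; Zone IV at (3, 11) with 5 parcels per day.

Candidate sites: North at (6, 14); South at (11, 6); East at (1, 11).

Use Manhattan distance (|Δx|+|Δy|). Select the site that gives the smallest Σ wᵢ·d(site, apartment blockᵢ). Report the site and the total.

Total weighted distance at each candidate:
  North (6, 14): total = 833
  South (11, 6): total = 595
  East (1, 11): total = 945
Minimum is at South with total 595 blocks.

South, total 595 blocks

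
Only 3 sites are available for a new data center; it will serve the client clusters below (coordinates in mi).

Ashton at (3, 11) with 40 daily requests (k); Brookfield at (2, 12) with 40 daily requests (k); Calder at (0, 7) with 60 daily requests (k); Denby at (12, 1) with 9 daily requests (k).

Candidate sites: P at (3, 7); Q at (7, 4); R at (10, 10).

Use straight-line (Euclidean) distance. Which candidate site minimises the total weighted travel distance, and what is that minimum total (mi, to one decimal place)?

Total weighted distance at each candidate:
  P (3, 7): total = 641.3
  Q (7, 4): total = 1209.3
  R (10, 10): total = 1322.1
Minimum is at P with total 641.3 mi.

P, total 641.3 mi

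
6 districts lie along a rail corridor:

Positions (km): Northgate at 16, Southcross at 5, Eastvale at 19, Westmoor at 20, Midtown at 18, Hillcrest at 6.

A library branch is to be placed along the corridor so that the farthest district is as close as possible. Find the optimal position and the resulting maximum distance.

The 1-center on a line is the midpoint of the two extreme points: leftmost at 5, rightmost at 20.
Optimal location = (5 + 20)/2 = 12.5; maximum distance = (20 − 5)/2 = 7.5.

location 12.5, max distance 7.5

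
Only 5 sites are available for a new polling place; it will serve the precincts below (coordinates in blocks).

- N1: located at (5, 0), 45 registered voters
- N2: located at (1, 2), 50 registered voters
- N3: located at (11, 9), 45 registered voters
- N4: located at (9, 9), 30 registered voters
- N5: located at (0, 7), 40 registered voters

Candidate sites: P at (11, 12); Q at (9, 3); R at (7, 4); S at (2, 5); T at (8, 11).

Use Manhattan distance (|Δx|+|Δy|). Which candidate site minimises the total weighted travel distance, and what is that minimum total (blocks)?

Total weighted distance at each candidate:
  P (11, 12): total = 2735
  Q (9, 3): total = 1825
  R (7, 4): total = 1685
  S (2, 5): total = 1635
  T (8, 11): total = 2225
Minimum is at S with total 1635 blocks.

S, total 1635 blocks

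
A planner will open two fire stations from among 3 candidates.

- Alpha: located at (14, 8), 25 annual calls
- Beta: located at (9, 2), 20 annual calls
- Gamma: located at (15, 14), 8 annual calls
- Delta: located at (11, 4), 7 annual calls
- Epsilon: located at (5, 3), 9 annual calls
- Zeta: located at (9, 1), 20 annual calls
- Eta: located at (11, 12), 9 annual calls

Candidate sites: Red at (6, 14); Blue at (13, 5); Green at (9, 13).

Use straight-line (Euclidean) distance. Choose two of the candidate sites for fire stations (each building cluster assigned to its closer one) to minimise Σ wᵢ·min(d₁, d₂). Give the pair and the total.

Evaluate every pair (each demand assigned to the nearer of the two):
  {Blue, Green}: total = 450.8
  {Red, Blue}: total = 502.5
  {Red, Green}: total = 867.0
Best pair: {Blue, Green} with total 450.8.

{Blue, Green}, total 450.8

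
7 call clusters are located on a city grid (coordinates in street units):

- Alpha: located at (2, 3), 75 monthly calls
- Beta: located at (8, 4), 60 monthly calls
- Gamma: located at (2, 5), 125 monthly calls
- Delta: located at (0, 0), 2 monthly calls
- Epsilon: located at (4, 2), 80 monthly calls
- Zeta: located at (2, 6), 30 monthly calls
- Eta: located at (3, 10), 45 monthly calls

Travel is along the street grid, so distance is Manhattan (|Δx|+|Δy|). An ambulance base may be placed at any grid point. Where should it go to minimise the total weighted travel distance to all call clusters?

(2, 4)

Manhattan distance separates: Σwᵢ(|x−xᵢ|+|y−yᵢ|) = Σwᵢ|x−xᵢ| + Σwᵢ|y−yᵢ|, so x and y are optimised independently as 1-D weighted medians.
Total weight W = 417; half = 208.5.
x-coordinate, sorted with cumulative weight:
  x=0 (Delta, w=2) cum 2
  x=2 (Alpha, w=75) cum 77
  x=2 (Gamma, w=125) cum 202
  x=2 (Zeta, w=30) cum 232  ← median
  x=3 (Eta, w=45) cum 277
  x=4 (Epsilon, w=80) cum 357
  x=8 (Beta, w=60) cum 417
⇒ x* = 2
y-coordinate, sorted with cumulative weight:
  y=0 (Delta, w=2) cum 2
  y=2 (Epsilon, w=80) cum 82
  y=3 (Alpha, w=75) cum 157
  y=4 (Beta, w=60) cum 217  ← median
  y=5 (Gamma, w=125) cum 342
  y=6 (Zeta, w=30) cum 372
  y=10 (Eta, w=45) cum 417
⇒ y* = 4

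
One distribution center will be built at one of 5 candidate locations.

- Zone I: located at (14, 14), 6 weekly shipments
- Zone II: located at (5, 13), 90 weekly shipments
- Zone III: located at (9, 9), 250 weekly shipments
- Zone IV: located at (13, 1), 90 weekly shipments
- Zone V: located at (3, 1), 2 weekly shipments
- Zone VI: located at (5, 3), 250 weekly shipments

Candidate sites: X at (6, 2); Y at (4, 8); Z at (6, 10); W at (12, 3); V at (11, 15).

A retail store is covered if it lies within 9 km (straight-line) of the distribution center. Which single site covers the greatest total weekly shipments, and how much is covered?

Coverage radius r = 9 km; a point is covered iff (Δx)²+(Δy)² ≤ 9² = 81.
  X (6, 2): covers {Zone III, Zone IV, Zone V, Zone VI} → 592
  Y (4, 8): covers {Zone II, Zone III, Zone V, Zone VI} → 592
  Z (6, 10): covers {Zone I, Zone II, Zone III, Zone VI} → 596
  W (12, 3): covers {Zone III, Zone IV, Zone VI} → 590
  V (11, 15): covers {Zone I, Zone II, Zone III} → 346
Maximum coverage at Z: 596 weekly shipments.

Z, covering 596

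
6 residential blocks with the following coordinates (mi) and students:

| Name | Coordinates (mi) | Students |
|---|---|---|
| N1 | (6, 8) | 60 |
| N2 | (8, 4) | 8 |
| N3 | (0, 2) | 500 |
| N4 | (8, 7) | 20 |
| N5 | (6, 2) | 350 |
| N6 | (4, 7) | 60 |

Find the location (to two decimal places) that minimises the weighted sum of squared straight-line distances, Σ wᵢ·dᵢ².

The minimiser of Σwᵢ‖p−pᵢ‖² is the weighted centroid p* = (Σwᵢpᵢ)/(Σwᵢ).
Σwᵢ = 998.
Σwᵢxᵢ = 60·6 + 8·8 + 500·0 + 20·8 + 350·6 + 60·4 = 2924.
Σwᵢyᵢ = 60·8 + 8·4 + 500·2 + 20·7 + 350·2 + 60·7 = 2772.
x* = 2924/998 = 2.93, y* = 2772/998 = 2.78.

(2.93, 2.78)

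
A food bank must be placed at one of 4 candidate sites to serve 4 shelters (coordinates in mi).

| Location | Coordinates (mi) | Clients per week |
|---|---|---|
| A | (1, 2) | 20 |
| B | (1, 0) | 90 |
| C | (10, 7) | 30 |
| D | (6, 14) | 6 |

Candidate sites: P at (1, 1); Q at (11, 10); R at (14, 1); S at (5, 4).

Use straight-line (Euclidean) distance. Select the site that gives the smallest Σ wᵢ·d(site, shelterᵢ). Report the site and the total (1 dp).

P, total 518.1 mi

Total weighted distance at each candidate:
  P (1, 1): total = 518.1
  Q (11, 10): total = 1662.2
  R (14, 1): total = 1742.1
  S (5, 4): total = 833.8
Minimum is at P with total 518.1 mi.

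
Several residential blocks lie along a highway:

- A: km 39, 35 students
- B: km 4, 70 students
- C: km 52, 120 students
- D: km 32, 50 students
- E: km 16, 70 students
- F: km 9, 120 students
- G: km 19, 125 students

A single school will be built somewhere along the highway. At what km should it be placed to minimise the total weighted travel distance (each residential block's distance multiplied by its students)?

x = 19

For a sum of weighted absolute distances on a line, the optimum is the weighted median (not the mean). Total weight W = 590; half-weight = 295.
Sort by position and accumulate weight:
  km 4 (B, w=70) → cum 70
  km 9 (F, w=120) → cum 190
  km 16 (E, w=70) → cum 260
  km 19 (G, w=125) → cum 385  ≥ 295 → median here
  km 32 (D, w=50) → cum 435
  km 39 (A, w=35) → cum 470
  km 52 (C, w=120) → cum 590
Optimal location: km 19.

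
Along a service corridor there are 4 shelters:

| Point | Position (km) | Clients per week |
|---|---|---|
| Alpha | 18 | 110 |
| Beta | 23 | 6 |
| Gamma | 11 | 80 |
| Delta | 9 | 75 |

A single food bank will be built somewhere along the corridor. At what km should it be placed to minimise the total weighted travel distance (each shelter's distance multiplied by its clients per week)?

x = 11

For a sum of weighted absolute distances on a line, the optimum is the weighted median (not the mean). Total weight W = 271; half-weight = 135.5.
Sort by position and accumulate weight:
  km 9 (Delta, w=75) → cum 75
  km 11 (Gamma, w=80) → cum 155  ≥ 135.5 → median here
  km 18 (Alpha, w=110) → cum 265
  km 23 (Beta, w=6) → cum 271
Optimal location: km 11.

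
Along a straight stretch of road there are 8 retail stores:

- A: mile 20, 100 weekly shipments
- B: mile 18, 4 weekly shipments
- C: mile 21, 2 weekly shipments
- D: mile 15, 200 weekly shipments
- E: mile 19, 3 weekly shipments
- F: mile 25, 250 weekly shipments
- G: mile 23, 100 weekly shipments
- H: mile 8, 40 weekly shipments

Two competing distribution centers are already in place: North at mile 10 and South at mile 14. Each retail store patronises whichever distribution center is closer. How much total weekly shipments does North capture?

40

The indifferent point is the midpoint (10+14)/2 = 12; retail stores left of it (closer to North at 10) go to North, those right go to South.
  H at 8 (w=40) → North
  D at 15 (w=200) → South
  B at 18 (w=4) → South
  E at 19 (w=3) → South
  A at 20 (w=100) → South
  C at 21 (w=2) → South
  G at 23 (w=100) → South
  F at 25 (w=250) → South
North captures 40; South captures 659.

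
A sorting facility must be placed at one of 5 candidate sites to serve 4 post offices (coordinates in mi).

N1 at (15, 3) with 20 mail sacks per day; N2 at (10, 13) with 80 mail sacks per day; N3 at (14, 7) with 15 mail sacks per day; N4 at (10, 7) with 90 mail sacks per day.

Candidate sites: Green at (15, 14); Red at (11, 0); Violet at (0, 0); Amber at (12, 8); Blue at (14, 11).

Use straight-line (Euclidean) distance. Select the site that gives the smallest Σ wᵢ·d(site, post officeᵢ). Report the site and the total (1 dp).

Amber, total 782.2 mi

Total weighted distance at each candidate:
  Green (15, 14): total = 1508.2
  Red (11, 0): total = 1893.7
  Violet (0, 0): total = 2951.4
  Amber (12, 8): total = 782.2
  Blue (14, 11): total = 1088.1
Minimum is at Amber with total 782.2 mi.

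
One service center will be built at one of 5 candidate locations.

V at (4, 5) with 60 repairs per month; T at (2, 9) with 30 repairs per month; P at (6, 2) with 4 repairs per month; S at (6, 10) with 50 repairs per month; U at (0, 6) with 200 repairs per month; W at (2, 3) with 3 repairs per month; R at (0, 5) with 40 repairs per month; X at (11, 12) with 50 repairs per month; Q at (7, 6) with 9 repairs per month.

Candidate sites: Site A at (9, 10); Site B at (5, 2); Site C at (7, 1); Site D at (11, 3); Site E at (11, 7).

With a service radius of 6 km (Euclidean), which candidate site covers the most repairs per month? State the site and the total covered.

Site B, covering 116

Coverage radius r = 6 km; a point is covered iff (Δx)²+(Δy)² ≤ 6² = 36.
  Site A (9, 10): covers {S, X, Q} → 109
  Site B (5, 2): covers {V, P, W, R, Q} → 116
  Site C (7, 1): covers {V, P, W, Q} → 76
  Site D (11, 3): covers {P, Q} → 13
  Site E (11, 7): covers {S, X, Q} → 109
Maximum coverage at Site B: 116 repairs per month.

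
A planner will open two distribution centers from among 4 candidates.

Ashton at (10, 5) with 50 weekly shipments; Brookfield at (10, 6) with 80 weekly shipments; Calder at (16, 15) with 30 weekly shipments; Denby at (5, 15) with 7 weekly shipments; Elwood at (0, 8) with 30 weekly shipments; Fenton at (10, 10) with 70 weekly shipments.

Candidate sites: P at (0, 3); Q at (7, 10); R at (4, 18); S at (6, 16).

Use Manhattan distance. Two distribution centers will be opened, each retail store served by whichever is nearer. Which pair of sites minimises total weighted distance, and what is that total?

Evaluate every pair (each demand assigned to the nearer of the two):
  {Q, S}: total = 1784
  {P, Q}: total = 1789
  {Q, R}: total = 1888
  {P, S}: total = 2834
  {P, R}: total = 3248
  {R, S}: total = 3334
Best pair: {Q, S} with total 1784.

{Q, S}, total 1784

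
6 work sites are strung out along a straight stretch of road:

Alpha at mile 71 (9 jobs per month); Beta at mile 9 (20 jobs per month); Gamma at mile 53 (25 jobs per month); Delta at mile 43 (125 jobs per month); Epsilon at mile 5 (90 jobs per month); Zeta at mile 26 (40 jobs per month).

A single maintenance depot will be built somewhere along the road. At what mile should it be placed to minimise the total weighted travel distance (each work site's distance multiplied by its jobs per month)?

For a sum of weighted absolute distances on a line, the optimum is the weighted median (not the mean). Total weight W = 309; half-weight = 154.5.
Sort by position and accumulate weight:
  mile 5 (Epsilon, w=90) → cum 90
  mile 9 (Beta, w=20) → cum 110
  mile 26 (Zeta, w=40) → cum 150
  mile 43 (Delta, w=125) → cum 275  ≥ 154.5 → median here
  mile 53 (Gamma, w=25) → cum 300
  mile 71 (Alpha, w=9) → cum 309
Optimal location: mile 43.

x = 43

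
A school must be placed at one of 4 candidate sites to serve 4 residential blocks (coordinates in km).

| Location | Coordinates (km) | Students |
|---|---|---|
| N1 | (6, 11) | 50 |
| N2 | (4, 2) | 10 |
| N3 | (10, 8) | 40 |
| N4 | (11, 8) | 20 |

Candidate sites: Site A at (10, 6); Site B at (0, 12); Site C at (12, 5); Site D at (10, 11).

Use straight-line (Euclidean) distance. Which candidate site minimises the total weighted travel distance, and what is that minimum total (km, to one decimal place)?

Site D, total 491.4 km

Total weighted distance at each candidate:
  Site A (10, 6): total = 517.0
  Site B (0, 12): total = 1076.7
  Site C (12, 5): total = 717.2
  Site D (10, 11): total = 491.4
Minimum is at Site D with total 491.4 km.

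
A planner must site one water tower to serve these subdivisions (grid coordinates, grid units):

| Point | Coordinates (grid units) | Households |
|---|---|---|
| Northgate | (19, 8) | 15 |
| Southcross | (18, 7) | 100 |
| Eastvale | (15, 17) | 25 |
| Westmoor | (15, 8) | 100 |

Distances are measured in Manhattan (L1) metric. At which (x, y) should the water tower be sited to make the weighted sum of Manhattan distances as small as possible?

Manhattan distance separates: Σwᵢ(|x−xᵢ|+|y−yᵢ|) = Σwᵢ|x−xᵢ| + Σwᵢ|y−yᵢ|, so x and y are optimised independently as 1-D weighted medians.
Total weight W = 240; half = 120.
x-coordinate, sorted with cumulative weight:
  x=15 (Eastvale, w=25) cum 25
  x=15 (Westmoor, w=100) cum 125  ← median
  x=18 (Southcross, w=100) cum 225
  x=19 (Northgate, w=15) cum 240
⇒ x* = 15
y-coordinate, sorted with cumulative weight:
  y=7 (Southcross, w=100) cum 100
  y=8 (Northgate, w=15) cum 115
  y=8 (Westmoor, w=100) cum 215  ← median
  y=17 (Eastvale, w=25) cum 240
⇒ y* = 8

(15, 8)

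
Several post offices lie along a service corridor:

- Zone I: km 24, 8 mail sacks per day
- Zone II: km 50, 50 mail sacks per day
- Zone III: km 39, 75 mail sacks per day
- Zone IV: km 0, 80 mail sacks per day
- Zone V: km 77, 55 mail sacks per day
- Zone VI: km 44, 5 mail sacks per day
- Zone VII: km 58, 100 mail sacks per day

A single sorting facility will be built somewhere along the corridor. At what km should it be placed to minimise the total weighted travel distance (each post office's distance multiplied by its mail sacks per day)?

For a sum of weighted absolute distances on a line, the optimum is the weighted median (not the mean). Total weight W = 373; half-weight = 186.5.
Sort by position and accumulate weight:
  km 0 (Zone IV, w=80) → cum 80
  km 24 (Zone I, w=8) → cum 88
  km 39 (Zone III, w=75) → cum 163
  km 44 (Zone VI, w=5) → cum 168
  km 50 (Zone II, w=50) → cum 218  ≥ 186.5 → median here
  km 58 (Zone VII, w=100) → cum 318
  km 77 (Zone V, w=55) → cum 373
Optimal location: km 50.

x = 50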